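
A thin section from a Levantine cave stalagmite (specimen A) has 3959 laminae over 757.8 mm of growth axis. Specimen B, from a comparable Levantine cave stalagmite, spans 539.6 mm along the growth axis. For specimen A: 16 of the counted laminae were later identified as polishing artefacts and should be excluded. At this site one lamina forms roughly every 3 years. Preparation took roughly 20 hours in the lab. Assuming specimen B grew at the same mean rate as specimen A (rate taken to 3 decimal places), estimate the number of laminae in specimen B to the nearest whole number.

Specimen A: true lamina count = 3959 − 16 = 3943.
Specimen A: at 3 years per lamina, 3943 × 3 = 11829 years.
A: Mean rate = 757.8 mm / 11829 years ≈ 0.064 mm/yr.
B spans 539.6 / 0.064 = 8431.25 years; at 3 years per lamina that is 8431.25 / 3 ≈ 2810 laminae.

2810 laminae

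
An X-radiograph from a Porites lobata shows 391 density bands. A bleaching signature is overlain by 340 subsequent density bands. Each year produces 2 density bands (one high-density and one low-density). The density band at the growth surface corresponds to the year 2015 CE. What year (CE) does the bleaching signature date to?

340 density bands formed after the bleaching signature.
340 density bands at 2 per year is 340 / 2 = 170 years.
2015 − 170 = 1845 CE.

1845 CE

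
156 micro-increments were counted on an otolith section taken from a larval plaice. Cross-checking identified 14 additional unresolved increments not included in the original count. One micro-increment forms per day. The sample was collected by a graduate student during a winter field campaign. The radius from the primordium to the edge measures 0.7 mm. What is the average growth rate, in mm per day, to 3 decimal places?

True micro-increment count = 156 + 14 = 170.
0.7 mm over 170 days gives 0.7 / 170 ≈ 0.004 mm per day.

0.004 mm per day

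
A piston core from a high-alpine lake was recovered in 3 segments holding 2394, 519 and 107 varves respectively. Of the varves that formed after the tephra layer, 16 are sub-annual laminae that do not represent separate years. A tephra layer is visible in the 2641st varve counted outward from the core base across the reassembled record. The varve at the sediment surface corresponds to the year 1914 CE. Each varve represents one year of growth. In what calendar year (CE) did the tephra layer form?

1551 CE

Total varves = 2394 + 519 + 107 = 3020.
The tephra layer sits at varve 2641 from the core base, so 3020 − 2641 = 379 varves formed after it.
Excluding 16 false varves: 379 − 16 = 363.
The varve at the sediment surface is 1914 CE, so the tephra layer dates to 1914 − 363 = 1551 CE.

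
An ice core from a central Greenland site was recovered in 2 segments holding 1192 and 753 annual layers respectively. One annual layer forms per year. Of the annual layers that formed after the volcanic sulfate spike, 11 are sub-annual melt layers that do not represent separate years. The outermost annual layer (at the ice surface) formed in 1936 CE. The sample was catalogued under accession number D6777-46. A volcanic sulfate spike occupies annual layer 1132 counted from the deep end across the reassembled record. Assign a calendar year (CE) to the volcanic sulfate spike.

1134 CE

Total annual layers = 1192 + 753 = 1945.
1945 − 1132 = 813 annual layers lie beyond the volcanic sulfate spike toward the ice surface.
813 − 11 false = 802 true annual layers after the volcanic sulfate spike.
Counting back 802 years from 1936 CE places the volcanic sulfate spike in 1936 − 802 = 1134 CE.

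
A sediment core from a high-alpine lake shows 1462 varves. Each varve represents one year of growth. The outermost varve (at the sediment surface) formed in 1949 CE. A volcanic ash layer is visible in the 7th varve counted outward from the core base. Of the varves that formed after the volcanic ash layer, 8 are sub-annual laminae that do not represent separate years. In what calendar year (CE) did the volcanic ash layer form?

Between varve 7 and the sediment surface there are 1462 − 7 = 1455 varves.
Removing the 8 false varves leaves 1455 − 8 = 1447 true varves beyond the volcanic ash layer.
The varve at the sediment surface is 1949 CE, so the volcanic ash layer dates to 1949 − 1447 = 502 CE.

502 CE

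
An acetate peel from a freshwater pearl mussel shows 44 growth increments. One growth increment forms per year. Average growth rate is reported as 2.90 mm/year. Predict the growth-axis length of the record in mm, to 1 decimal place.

The record spans 44 years at 2.90 mm per year.
Length ≈ 2.90 × 44 = 127.6 mm.

127.6 mm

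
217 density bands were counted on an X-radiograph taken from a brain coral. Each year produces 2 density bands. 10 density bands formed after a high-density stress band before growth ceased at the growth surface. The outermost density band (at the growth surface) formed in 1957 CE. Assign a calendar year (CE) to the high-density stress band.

1952 CE

10 density bands formed after the high-density stress band.
10 density bands at 2 per year is 10 / 2 = 5 years.
Counting back 5 years from 1957 CE places the high-density stress band in 1957 − 5 = 1952 CE.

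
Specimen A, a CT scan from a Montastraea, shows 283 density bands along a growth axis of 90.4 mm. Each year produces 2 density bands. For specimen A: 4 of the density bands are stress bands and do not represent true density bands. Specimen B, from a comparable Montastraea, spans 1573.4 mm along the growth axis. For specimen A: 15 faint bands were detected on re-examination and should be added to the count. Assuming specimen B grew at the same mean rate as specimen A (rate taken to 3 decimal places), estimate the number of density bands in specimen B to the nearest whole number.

5117 density bands

Specimen A: true density band count = 283 − 4 + 15 = 294.
Specimen A: with 2 density bands per year, 294 / 2 = 147 years.
A: 90.4 mm over 147 years gives 90.4 / 147 ≈ 0.615 mm/yr.
B spans 1573.4 / 0.615 = 2558.37 years; at 2 density bands per year that is 2558.37 × 2 ≈ 5117 density bands.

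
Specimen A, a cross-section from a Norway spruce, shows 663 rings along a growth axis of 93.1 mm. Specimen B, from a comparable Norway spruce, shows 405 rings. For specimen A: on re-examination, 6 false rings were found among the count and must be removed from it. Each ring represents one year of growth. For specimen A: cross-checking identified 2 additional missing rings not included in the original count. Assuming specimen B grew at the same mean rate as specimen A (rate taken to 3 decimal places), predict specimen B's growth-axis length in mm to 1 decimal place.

57.1 mm

Specimen A: after corrections the count is 663 − 6 + 2 = 659 rings.
A: Mean rate = 93.1 mm / 659 years ≈ 0.141 mm per year.
Length of B = 0.141 × 405 = 57.1 mm.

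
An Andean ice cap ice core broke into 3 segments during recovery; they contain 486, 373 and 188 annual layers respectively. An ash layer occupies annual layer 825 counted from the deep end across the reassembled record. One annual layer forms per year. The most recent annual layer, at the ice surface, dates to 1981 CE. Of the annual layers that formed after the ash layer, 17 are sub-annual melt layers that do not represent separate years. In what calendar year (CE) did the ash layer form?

Total annual layers = 486 + 373 + 188 = 1047.
Between annual layer 825 and the ice surface there are 1047 − 825 = 222 annual layers.
222 − 17 false = 205 true annual layers after the ash layer.
Counting back 205 years from 1981 CE places the ash layer in 1981 − 205 = 1776 CE.

1776 CE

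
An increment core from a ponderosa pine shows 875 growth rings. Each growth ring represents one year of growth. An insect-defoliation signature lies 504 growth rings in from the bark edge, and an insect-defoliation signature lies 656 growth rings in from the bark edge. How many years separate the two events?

Separation: 656 − 504 = 152 growth rings.
That is 152 years at one growth ring per year.

152 years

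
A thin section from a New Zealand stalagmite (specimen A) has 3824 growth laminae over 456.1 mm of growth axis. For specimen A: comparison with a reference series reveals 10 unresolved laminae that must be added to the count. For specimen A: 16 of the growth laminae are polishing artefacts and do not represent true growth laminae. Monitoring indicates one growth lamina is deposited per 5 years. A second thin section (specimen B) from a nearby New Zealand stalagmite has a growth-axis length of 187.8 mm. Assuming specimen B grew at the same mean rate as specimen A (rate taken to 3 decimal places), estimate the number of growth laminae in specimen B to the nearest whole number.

1565 growth laminae

Specimen A: after corrections the count is 3824 − 16 + 10 = 3818 growth laminae.
Specimen A: 3818 growth laminae at 5 years each span 3818 × 5 = 19090 years.
A: Extension rate ≈ 456.1 / 19090 = 0.024 mm per year.
B spans 187.8 / 0.024 = 7825.00 years; at 5 years per growth lamina that is 7825.00 / 5 ≈ 1565 growth laminae.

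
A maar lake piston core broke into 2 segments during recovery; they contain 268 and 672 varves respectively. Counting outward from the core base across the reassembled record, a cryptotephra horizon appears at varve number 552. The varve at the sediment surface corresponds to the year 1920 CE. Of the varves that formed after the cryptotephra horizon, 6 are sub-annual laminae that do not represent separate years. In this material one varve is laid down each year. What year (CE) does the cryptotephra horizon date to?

1538 CE

Total varves = 268 + 672 = 940.
The cryptotephra horizon sits at varve 552 from the core base, so 940 − 552 = 388 varves formed after it.
Excluding 6 false varves: 388 − 6 = 382.
1920 − 382 = 1538 CE.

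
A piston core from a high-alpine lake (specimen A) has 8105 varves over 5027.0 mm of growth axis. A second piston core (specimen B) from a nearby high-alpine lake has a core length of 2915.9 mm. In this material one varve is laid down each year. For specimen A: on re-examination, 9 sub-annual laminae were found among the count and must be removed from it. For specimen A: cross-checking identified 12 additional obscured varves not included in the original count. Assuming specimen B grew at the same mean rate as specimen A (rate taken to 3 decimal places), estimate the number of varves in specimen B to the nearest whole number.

Specimen A: correcting the raw count gives 8105 − 9 + 12 = 8108 true varves.
A: Mean rate = 5027.0 mm / 8108 years ≈ 0.620 mm/yr.
B spans 2915.9 / 0.620 = 4703.06 years ≈ 4703 varves.

4703 varves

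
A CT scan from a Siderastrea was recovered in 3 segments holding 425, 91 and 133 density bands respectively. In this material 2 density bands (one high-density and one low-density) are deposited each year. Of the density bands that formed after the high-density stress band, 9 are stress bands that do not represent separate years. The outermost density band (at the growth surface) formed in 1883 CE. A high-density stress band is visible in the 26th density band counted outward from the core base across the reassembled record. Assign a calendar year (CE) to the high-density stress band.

1576 CE

Total density bands = 425 + 91 + 133 = 649.
649 − 26 = 623 density bands lie beyond the high-density stress band toward the growth surface.
623 − 9 false = 614 true density bands after the high-density stress band.
With 2 density bands per year, 614 / 2 = 307 years.
Counting back 307 years from 1883 CE places the high-density stress band in 1883 − 307 = 1576 CE.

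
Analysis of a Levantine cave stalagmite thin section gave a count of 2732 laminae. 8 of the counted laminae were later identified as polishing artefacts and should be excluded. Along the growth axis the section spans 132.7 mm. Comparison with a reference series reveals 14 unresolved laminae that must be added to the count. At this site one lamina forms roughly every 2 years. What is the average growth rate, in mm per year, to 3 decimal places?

0.024 mm per year

True lamina count = 2732 − 8 + 14 = 2738.
2738 laminae at 2 years each span 2738 × 2 = 5476 years.
132.7 mm over 5476 years gives 132.7 / 5476 ≈ 0.024 mm per year.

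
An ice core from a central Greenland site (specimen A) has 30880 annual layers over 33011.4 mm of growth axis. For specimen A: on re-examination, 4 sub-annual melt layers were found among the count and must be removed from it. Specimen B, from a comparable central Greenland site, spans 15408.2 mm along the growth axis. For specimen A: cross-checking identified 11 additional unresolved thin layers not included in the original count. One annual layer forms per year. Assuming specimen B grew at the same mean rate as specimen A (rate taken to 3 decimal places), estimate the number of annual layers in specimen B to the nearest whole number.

Specimen A: after corrections the count is 30880 − 4 + 11 = 30887 annual layers.
A: 33011.4 mm over 30887 years gives 33011.4 / 30887 ≈ 1.069 mm/yr.
Specimen B: 15408.2 mm / 1.069 mm per year = 14413.66 years ≈ 14414 annual layers.

14414 annual layers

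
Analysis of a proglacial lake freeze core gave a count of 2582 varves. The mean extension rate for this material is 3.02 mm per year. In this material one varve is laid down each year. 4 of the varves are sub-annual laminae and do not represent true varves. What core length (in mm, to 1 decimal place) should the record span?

After corrections the count is 2582 − 4 = 2578 varves.
2578 years at 3.02 mm/year gives 3.02 × 2578 = 7785.6 mm.

7785.6 mm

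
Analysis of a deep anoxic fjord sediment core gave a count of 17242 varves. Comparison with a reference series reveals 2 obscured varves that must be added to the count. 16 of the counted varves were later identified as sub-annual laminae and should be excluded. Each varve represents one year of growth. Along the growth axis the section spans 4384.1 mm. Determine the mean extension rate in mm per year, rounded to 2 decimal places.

True varve count = 17242 − 16 + 2 = 17228.
Extension rate ≈ 4384.1 / 17228 = 0.25 mm per year.

0.25 mm per year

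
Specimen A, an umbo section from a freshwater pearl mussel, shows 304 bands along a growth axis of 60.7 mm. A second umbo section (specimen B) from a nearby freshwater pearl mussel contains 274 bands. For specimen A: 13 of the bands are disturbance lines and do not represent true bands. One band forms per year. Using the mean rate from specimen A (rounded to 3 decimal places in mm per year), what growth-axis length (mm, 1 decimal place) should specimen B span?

Specimen A: adjusted count: 304 − 13 = 291 bands.
A: Extension rate ≈ 60.7 / 291 = 0.209 mm per year.
For B, 0.209 mm/year × 274 years = 57.3 mm.

57.3 mm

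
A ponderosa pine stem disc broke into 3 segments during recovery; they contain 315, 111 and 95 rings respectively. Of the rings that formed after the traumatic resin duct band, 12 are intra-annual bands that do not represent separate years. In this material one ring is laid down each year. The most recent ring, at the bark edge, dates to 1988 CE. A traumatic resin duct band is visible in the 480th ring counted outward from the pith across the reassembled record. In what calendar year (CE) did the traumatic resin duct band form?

1959 CE

Total rings = 315 + 111 + 95 = 521.
521 − 480 = 41 rings lie beyond the traumatic resin duct band toward the bark edge.
Removing the 12 false rings leaves 41 − 12 = 29 true rings beyond the traumatic resin duct band.
Counting back 29 years from 1988 CE places the traumatic resin duct band in 1988 − 29 = 1959 CE.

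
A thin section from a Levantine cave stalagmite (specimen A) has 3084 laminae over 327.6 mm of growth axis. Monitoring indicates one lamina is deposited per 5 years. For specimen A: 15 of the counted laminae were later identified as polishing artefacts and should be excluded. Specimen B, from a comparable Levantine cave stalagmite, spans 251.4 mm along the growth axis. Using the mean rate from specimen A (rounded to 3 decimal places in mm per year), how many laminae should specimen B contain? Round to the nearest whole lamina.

2394 laminae

Specimen A: adjusted count: 3084 − 15 = 3069 laminae.
Specimen A: multiplying by 5 years per lamina: 3069 × 5 = 15345 years.
A: 327.6 mm over 15345 years gives 327.6 / 15345 ≈ 0.021 mm/yr.
Specimen B: 251.4 mm / 0.021 mm per year = 11971.43 years; at 5 years per lamina that is 11971.43 / 5 ≈ 2394 laminae.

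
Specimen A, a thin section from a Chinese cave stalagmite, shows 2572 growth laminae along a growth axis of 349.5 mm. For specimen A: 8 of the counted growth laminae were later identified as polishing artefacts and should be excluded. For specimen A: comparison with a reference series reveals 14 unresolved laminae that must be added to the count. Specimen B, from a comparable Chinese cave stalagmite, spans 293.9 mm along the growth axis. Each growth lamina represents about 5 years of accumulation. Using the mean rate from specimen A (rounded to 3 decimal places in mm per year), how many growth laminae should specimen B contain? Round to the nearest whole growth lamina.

2177 growth laminae

Specimen A: true growth lamina count = 2572 − 8 + 14 = 2578.
Specimen A: at 5 years per growth lamina, 2578 × 5 = 12890 years.
A: Mean rate = 349.5 mm / 12890 years ≈ 0.027 mm per year.
Specimen B: 293.9 mm / 0.027 mm per year = 10885.19 years; at 5 years per growth lamina that is 10885.19 / 5 ≈ 2177 growth laminae.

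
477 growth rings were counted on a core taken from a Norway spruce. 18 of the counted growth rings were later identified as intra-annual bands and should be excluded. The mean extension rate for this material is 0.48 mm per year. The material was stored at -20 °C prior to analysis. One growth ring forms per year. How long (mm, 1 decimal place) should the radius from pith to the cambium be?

After corrections the count is 477 − 18 = 459 growth rings.
Predicted length = 0.48 mm/year × 459 years = 220.3 mm.

220.3 mm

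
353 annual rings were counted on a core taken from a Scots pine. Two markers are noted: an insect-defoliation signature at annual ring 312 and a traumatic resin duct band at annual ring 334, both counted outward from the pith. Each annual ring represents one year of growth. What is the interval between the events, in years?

334 − 312 = 22 annual rings lie between the two events.
That is 22 years at one annual ring per year.

22 years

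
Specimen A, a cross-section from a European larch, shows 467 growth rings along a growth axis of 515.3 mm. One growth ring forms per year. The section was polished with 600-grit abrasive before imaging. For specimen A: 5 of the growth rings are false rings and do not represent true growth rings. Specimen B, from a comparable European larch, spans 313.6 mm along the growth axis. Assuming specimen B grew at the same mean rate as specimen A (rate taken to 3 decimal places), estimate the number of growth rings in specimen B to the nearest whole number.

Specimen A: adjusted count: 467 − 5 = 462 growth rings.
A: Extension rate ≈ 515.3 / 462 = 1.115 mm per year.
For B, 313.6 / 1.115 = 281.26 years ≈ 281 growth rings.

281 growth rings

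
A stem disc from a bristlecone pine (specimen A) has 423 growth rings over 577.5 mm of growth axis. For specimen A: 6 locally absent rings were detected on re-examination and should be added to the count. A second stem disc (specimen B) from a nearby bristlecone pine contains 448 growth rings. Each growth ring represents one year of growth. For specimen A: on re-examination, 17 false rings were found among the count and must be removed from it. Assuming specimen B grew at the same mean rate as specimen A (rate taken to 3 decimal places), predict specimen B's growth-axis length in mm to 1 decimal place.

628.1 mm

Specimen A: correcting the raw count gives 423 − 17 + 6 = 412 true growth rings.
A: Mean rate = 577.5 mm / 412 years ≈ 1.402 mm per year.
For B, 1.402 mm/year × 448 years = 628.1 mm.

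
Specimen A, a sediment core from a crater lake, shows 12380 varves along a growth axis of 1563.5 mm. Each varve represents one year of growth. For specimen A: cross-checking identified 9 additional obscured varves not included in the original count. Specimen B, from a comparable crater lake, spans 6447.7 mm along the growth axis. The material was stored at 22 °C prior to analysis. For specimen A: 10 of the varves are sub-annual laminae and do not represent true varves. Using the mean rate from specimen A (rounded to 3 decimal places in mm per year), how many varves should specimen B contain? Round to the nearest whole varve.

Specimen A: correcting the raw count gives 12380 − 10 + 9 = 12379 true varves.
A: 1563.5 mm over 12379 years gives 1563.5 / 12379 ≈ 0.126 mm/year.
Specimen B: 6447.7 mm / 0.126 mm per year = 51172.22 years ≈ 51172 varves.

51172 varves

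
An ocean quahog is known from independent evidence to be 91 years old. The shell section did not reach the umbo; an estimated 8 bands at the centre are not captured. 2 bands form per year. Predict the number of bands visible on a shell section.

With 2 bands per year, 91 years would produce 91 × 2 = 182 bands.
182 − 8 missed = 174 bands expected in the prepared section.

174 bands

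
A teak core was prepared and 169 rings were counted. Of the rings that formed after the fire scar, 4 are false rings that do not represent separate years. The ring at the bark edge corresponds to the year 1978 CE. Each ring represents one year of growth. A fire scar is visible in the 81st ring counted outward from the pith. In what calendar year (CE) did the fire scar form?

1894 CE

169 − 81 = 88 rings lie beyond the fire scar toward the bark edge.
Removing the 4 false rings leaves 88 − 4 = 84 true rings beyond the fire scar.
Counting back 84 years from 1978 CE places the fire scar in 1978 − 84 = 1894 CE.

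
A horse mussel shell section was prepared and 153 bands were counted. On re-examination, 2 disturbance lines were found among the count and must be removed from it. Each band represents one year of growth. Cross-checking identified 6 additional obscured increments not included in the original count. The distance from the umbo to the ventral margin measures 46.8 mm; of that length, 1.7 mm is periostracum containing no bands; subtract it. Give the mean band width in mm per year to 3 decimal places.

True band count = 153 − 2 + 6 = 157.
Net length = 46.8 − 1.7 = 45.1 mm.
Mean rate = 45.1 mm / 157 years ≈ 0.287 mm per year.

0.287 mm per year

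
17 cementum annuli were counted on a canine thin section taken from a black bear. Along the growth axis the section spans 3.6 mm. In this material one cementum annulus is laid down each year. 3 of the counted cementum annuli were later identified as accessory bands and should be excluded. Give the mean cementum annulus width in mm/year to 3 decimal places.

0.257 mm/year

True cementum annulus count = 17 − 3 = 14.
Mean rate = 3.6 mm / 14 years ≈ 0.257 mm/year.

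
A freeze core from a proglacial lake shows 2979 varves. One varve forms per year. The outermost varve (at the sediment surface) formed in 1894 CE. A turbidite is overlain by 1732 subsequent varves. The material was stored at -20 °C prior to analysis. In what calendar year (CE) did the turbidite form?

162 CE

1732 varves formed after the turbidite.
Counting back 1732 years from 1894 CE places the turbidite in 1894 − 1732 = 162 CE.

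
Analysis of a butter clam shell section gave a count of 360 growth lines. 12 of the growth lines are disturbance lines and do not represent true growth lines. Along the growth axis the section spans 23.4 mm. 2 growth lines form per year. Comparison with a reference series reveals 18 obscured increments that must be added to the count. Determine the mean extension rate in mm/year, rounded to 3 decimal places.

Correcting the raw count gives 360 − 12 + 18 = 366 true growth lines.
366 growth lines at 2 per year is 366 / 2 = 183 years.
23.4 mm over 183 years gives 23.4 / 183 ≈ 0.128 mm/year.

0.128 mm/year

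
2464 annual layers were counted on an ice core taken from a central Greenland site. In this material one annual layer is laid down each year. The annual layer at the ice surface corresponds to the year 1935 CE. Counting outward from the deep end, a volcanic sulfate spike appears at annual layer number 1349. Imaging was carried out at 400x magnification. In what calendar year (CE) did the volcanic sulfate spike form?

The volcanic sulfate spike sits at annual layer 1349 from the deep end, so 2464 − 1349 = 1115 annual layers formed after it.
Counting back 1115 years from 1935 CE places the volcanic sulfate spike in 1935 − 1115 = 820 CE.

820 CE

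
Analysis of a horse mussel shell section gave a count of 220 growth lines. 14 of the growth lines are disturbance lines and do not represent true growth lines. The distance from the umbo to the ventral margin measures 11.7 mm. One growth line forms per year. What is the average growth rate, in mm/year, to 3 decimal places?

0.057 mm/year

Correcting the raw count gives 220 − 14 = 206 true growth lines.
11.7 mm over 206 years gives 11.7 / 206 ≈ 0.057 mm/year.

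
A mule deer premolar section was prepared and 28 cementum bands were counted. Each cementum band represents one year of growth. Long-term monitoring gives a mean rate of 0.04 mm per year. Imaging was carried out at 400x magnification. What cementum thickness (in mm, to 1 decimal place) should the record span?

1.1 mm

28 years of growth are recorded.
Predicted length = 0.04 mm/year × 28 years = 1.1 mm.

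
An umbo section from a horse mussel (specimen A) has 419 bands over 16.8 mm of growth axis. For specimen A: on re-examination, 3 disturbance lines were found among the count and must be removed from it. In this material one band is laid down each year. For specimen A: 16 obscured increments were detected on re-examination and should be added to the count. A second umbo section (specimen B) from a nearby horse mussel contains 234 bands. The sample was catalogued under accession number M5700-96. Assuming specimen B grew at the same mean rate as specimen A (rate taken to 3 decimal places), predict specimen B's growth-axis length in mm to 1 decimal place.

9.1 mm

Specimen A: adjusted count: 419 − 3 + 16 = 432 bands.
A: 16.8 mm over 432 years gives 16.8 / 432 ≈ 0.039 mm/year.
Length of B = 0.039 × 234 = 9.1 mm.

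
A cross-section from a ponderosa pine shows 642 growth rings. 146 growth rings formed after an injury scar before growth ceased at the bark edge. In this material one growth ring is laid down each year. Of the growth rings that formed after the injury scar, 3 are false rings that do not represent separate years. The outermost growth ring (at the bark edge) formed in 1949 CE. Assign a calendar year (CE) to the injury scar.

1806 CE

There are 146 growth rings younger than the injury scar.
Excluding 3 false growth rings: 146 − 3 = 143.
The growth ring at the bark edge is 1949 CE, so the injury scar dates to 1949 − 143 = 1806 CE.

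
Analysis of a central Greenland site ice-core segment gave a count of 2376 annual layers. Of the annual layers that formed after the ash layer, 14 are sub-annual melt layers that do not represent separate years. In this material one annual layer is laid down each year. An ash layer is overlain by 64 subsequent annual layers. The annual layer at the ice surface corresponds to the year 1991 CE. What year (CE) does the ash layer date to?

64 annual layers post-date the ash layer.
Removing the 14 false annual layers leaves 64 − 14 = 50 true annual layers beyond the ash layer.
Counting back 50 years from 1991 CE places the ash layer in 1991 − 50 = 1941 CE.

1941 CE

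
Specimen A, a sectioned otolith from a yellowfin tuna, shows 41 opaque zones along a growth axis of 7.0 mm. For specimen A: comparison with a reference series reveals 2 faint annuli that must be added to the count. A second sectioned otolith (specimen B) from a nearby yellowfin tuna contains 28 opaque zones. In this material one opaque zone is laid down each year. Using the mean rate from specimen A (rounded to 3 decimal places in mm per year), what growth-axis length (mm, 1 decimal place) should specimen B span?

Specimen A: adjusted count: 41 + 2 = 43 opaque zones.
A: 7.0 mm over 43 years gives 7.0 / 43 ≈ 0.163 mm per year.
Length of B = 0.163 × 28 = 4.6 mm.

4.6 mm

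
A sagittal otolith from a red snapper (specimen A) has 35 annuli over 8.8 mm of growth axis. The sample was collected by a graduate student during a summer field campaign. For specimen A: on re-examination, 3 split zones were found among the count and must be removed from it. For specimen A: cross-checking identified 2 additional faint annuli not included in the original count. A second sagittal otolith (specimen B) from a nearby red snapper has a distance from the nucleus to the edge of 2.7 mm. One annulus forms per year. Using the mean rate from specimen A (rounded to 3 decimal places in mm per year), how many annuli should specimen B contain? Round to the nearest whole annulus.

Specimen A: correcting the raw count gives 35 − 3 + 2 = 34 true annuli.
A: Extension rate ≈ 8.8 / 34 = 0.259 mm per year.
Specimen B: 2.7 mm / 0.259 mm per year = 10.42 years ≈ 10 annuli.

10 annuli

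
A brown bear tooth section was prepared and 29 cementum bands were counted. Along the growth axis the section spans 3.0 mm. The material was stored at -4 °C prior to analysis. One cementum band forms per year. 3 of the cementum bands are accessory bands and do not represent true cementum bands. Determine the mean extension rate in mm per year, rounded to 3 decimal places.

0.115 mm per year

Adjusted count: 29 − 3 = 26 cementum bands.
3.0 mm over 26 years gives 3.0 / 26 ≈ 0.115 mm per year.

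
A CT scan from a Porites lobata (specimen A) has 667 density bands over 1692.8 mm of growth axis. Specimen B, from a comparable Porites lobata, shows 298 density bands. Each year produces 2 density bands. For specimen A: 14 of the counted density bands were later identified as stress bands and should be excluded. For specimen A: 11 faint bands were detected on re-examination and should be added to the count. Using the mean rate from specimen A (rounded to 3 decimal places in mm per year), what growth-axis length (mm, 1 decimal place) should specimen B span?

Specimen A: correcting the raw count gives 667 − 14 + 11 = 664 true density bands.
Specimen A: with 2 density bands per year, 664 / 2 = 332 years.
A: Mean rate = 1692.8 mm / 332 years ≈ 5.099 mm/year.
Specimen B: 298 density bands at 2 per year is 298 / 2 = 149 years. Length of B = 5.099 × 149 = 759.8 mm.

759.8 mm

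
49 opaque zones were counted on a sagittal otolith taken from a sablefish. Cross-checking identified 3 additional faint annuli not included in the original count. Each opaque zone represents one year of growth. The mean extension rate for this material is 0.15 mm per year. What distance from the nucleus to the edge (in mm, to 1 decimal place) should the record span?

7.8 mm

Correcting the raw count gives 49 + 3 = 52 true opaque zones.
Length ≈ 0.15 × 52 = 7.8 mm.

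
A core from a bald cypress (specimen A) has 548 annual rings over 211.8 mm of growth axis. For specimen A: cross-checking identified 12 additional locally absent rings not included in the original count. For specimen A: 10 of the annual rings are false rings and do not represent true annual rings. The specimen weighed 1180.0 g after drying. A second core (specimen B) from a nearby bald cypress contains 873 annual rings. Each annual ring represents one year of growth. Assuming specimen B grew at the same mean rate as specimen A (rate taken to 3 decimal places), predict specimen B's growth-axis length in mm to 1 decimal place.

Specimen A: adjusted count: 548 − 10 + 12 = 550 annual rings.
A: 211.8 mm over 550 years gives 211.8 / 550 ≈ 0.385 mm per year.
Length of B = 0.385 × 873 = 336.1 mm.

336.1 mm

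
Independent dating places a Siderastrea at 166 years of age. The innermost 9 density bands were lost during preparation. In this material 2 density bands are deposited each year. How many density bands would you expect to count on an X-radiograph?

With 2 density bands per year, 166 years would produce 166 × 2 = 332 density bands.
Subtracting the 9 density bands not captured gives 332 − 9 = 323 density bands in the record.

323 density bands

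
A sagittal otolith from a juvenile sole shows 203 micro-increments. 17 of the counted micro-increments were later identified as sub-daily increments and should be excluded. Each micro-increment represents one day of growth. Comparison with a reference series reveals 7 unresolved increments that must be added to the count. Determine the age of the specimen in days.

After corrections the count is 203 − 17 + 7 = 193 micro-increments.
At one micro-increment per day, that is 193 days.

193 d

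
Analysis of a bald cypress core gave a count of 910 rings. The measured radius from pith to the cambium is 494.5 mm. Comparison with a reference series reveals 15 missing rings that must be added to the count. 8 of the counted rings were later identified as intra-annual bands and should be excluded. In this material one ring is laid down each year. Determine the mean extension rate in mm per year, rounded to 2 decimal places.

0.54 mm per year

Adjusted count: 910 − 8 + 15 = 917 rings.
Mean rate = 494.5 mm / 917 years ≈ 0.54 mm per year.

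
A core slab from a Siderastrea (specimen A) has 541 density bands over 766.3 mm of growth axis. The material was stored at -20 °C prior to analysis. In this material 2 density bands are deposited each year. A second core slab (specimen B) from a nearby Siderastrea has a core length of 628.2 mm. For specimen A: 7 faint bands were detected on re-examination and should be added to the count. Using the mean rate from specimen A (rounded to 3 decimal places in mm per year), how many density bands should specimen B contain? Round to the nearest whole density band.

449 density bands

Specimen A: after corrections the count is 541 + 7 = 548 density bands.
Specimen A: 548 density bands at 2 per year is 548 / 2 = 274 years.
A: Mean rate = 766.3 mm / 274 years ≈ 2.797 mm per year.
B spans 628.2 / 2.797 = 224.60 years; at 2 density bands per year that is 224.60 × 2 ≈ 449 density bands.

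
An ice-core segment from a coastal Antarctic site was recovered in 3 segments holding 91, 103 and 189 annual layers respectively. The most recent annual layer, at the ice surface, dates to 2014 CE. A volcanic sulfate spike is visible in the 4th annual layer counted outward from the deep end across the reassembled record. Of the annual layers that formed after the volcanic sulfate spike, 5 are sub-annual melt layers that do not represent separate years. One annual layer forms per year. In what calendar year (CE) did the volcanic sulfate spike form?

1640 CE

Total annual layers = 91 + 103 + 189 = 383.
383 − 4 = 379 annual layers lie beyond the volcanic sulfate spike toward the ice surface.
379 − 5 false = 374 true annual layers after the volcanic sulfate spike.
The annual layer at the ice surface is 2014 CE, so the volcanic sulfate spike dates to 2014 − 374 = 1640 CE.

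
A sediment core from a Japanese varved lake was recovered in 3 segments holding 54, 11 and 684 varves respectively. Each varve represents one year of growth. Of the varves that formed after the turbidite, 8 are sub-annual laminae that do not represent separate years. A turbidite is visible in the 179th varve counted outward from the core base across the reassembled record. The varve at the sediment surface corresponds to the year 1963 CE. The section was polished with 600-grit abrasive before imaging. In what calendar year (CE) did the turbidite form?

Total varves = 54 + 11 + 684 = 749.
749 − 179 = 570 varves lie beyond the turbidite toward the sediment surface.
Removing the 8 false varves leaves 570 − 8 = 562 true varves beyond the turbidite.
Counting back 562 years from 1963 CE places the turbidite in 1963 − 562 = 1401 CE.

1401 CE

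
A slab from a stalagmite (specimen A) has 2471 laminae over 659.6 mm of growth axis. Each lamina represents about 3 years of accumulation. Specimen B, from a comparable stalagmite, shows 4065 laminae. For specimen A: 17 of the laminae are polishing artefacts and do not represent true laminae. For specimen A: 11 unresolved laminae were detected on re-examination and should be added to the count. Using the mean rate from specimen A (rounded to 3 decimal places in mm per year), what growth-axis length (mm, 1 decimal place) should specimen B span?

Specimen A: true lamina count = 2471 − 17 + 11 = 2465.
Specimen A: at 3 years per lamina, 2465 × 3 = 7395 years.
A: 659.6 mm over 7395 years gives 659.6 / 7395 ≈ 0.089 mm per year.
Specimen B: multiplying by 3 years per lamina: 4065 × 3 = 12195 years. B's length ≈ 0.089 × 12195 = 1085.4 mm.

1085.4 mm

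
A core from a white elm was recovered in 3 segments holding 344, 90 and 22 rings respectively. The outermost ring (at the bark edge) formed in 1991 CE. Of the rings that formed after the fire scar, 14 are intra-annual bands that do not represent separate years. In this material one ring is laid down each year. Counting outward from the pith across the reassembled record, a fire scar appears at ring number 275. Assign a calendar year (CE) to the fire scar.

Total rings = 344 + 90 + 22 = 456.
The fire scar sits at ring 275 from the pith, so 456 − 275 = 181 rings formed after it.
181 − 14 false = 167 true rings after the fire scar.
The ring at the bark edge is 1991 CE, so the fire scar dates to 1991 − 167 = 1824 CE.

1824 CE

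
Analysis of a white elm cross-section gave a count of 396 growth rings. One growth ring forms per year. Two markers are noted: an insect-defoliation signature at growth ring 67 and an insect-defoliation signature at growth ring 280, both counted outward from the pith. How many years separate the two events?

280 − 67 = 213 growth rings lie between the two events.
That is 213 years at one growth ring per year.

213 yr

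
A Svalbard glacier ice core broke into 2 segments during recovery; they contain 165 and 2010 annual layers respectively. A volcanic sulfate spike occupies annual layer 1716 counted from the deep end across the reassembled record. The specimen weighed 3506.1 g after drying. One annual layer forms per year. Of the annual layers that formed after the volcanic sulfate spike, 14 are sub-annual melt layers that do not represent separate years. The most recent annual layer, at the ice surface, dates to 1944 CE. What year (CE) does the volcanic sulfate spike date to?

Total annual layers = 165 + 2010 = 2175.
Between annual layer 1716 and the ice surface there are 2175 − 1716 = 459 annual layers.
Excluding 14 false annual layers: 459 − 14 = 445.
The annual layer at the ice surface is 1944 CE, so the volcanic sulfate spike dates to 1944 − 445 = 1499 CE.

1499 CE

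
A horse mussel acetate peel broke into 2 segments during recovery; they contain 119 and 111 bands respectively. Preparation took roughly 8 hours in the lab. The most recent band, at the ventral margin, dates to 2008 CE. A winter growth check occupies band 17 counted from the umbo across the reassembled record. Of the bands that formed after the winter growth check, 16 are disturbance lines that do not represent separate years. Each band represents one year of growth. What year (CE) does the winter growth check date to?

1811 CE

Total bands = 119 + 111 = 230.
The winter growth check sits at band 17 from the umbo, so 230 − 17 = 213 bands formed after it.
Excluding 16 false bands: 213 − 16 = 197.
The band at the ventral margin is 2008 CE, so the winter growth check dates to 2008 − 197 = 1811 CE.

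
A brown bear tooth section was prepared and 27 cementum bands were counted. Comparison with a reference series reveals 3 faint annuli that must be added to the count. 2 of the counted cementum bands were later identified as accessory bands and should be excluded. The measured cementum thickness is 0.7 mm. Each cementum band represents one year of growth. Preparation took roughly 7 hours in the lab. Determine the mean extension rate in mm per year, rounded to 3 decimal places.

True cementum band count = 27 − 2 + 3 = 28.
Extension rate ≈ 0.7 / 28 = 0.025 mm per year.

0.025 mm per year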